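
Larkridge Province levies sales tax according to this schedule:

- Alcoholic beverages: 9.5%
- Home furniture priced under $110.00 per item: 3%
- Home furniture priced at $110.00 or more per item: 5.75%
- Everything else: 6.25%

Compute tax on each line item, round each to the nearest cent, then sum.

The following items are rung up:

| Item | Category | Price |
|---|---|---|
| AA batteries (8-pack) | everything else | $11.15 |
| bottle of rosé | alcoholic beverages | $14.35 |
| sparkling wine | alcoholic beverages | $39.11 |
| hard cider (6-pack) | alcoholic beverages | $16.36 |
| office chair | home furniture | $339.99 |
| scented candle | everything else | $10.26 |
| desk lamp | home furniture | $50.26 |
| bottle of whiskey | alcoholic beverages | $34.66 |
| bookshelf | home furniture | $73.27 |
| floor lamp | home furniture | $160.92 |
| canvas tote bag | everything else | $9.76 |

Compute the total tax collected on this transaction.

AA batteries (8-pack) $11.15: everything else → 6.25% → $0.70
Bottle of rosé $14.35: alcoholic beverages → 9.5% → $1.36
Sparkling wine $39.11: alcoholic beverages → 9.5% → $3.72
Hard cider (6-pack) $16.36: alcoholic beverages → 9.5% → $1.55
Office chair $339.99: home furniture, $110.00 or more → 5.75% → $19.55
Scented candle $10.26: everything else → 6.25% → $0.64
Desk lamp $50.26: home furniture, under $110.00 → 3% → $1.51
Bottle of whiskey $34.66: alcoholic beverages → 9.5% → $3.29
Bookshelf $73.27: home furniture, under $110.00 → 3% → $2.20
Floor lamp $160.92: home furniture, $110.00 or more → 5.75% → $9.25
Canvas tote bag $9.76: everything else → 6.25% → $0.61
Total tax = $0.70 + $1.36 + $3.72 + $1.55 + $19.55 + $0.64 + $1.51 + $3.29 + $2.20 + $9.25 + $0.61 = $44.38

$44.38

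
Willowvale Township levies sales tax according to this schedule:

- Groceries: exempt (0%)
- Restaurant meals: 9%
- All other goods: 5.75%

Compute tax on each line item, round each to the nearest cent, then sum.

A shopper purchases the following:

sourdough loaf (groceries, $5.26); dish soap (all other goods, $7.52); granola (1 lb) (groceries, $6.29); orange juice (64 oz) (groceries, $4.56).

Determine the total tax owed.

Sourdough loaf $5.26: groceries → 0% → $0.00
Dish soap $7.52: all other goods → 5.75% → $0.43
Granola (1 lb) $6.29: groceries → 0% → $0.00
Orange juice (64 oz) $4.56: groceries → 0% → $0.00
Total tax = $0.43

$0.43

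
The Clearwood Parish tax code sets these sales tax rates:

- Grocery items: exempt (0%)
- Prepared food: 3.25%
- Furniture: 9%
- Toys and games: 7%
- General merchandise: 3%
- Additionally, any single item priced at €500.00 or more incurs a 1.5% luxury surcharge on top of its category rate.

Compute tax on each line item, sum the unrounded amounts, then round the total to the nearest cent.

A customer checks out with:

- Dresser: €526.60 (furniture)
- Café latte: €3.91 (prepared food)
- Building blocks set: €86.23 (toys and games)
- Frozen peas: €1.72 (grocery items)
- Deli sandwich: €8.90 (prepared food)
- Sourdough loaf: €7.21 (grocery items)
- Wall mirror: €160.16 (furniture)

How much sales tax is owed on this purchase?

€76.16

Dresser €526.60: furniture → 9% + 1.5% surcharge = 10.5% → €55.293
Café latte €3.91: prepared food → 3.25% → €0.127075
Building blocks set €86.23: toys and games → 7% → €6.0361
Frozen peas €1.72: grocery items → 0% → €0.00
Deli sandwich €8.90: prepared food → 3.25% → €0.28925
Sourdough loaf €7.21: grocery items → 0% → €0.00
Wall mirror €160.16: furniture → 9% → €14.4144
Unrounded tax sum = €76.159825 → €76.16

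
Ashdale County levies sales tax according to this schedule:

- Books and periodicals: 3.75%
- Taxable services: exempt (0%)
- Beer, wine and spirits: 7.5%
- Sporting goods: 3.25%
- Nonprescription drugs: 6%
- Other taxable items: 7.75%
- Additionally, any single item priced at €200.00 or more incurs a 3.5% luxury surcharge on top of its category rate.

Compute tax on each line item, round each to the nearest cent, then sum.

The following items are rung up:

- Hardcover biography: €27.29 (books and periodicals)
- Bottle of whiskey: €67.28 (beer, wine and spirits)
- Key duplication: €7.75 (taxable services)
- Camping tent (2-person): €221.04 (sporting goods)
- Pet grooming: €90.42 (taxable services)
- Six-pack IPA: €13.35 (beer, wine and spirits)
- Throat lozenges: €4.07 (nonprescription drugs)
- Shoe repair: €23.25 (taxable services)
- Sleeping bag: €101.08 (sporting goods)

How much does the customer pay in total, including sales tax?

€581.05

Hardcover biography €27.29: books and periodicals → 3.75% → €1.02
Bottle of whiskey €67.28: beer, wine and spirits → 7.5% → €5.05
Key duplication €7.75: taxable services → 0% → €0.00
Camping tent (2-person) €221.04: sporting goods → 3.25% + 3.5% surcharge = 6.75% → €14.92
Pet grooming €90.42: taxable services → 0% → €0.00
Six-pack IPA €13.35: beer, wine and spirits → 7.5% → €1.00
Throat lozenges €4.07: nonprescription drugs → 6% → €0.24
Shoe repair €23.25: taxable services → 0% → €0.00
Sleeping bag €101.08: sporting goods → 3.25% → €3.29
Subtotal = €555.53; tax = €25.52; total due = €581.05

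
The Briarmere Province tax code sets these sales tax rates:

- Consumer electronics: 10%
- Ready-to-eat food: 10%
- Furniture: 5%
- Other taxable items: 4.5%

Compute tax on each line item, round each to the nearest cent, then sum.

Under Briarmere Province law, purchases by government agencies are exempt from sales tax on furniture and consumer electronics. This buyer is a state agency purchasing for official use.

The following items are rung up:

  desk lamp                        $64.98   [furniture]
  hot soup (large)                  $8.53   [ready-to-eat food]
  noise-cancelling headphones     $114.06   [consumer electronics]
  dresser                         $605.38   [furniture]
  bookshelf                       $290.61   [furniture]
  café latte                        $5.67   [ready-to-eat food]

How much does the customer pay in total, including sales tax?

$1090.65

Desk lamp $64.98: furniture, buyer-exempt → 0% → $0.00
Hot soup (large) $8.53: ready-to-eat food → 10% → $0.85
Noise-cancelling headphones $114.06: consumer electronics, buyer-exempt → 0% → $0.00
Dresser $605.38: furniture, buyer-exempt → 0% → $0.00
Bookshelf $290.61: furniture, buyer-exempt → 0% → $0.00
Café latte $5.67: ready-to-eat food → 10% → $0.57
Subtotal = $1089.23; tax = $1.42; total due = $1090.65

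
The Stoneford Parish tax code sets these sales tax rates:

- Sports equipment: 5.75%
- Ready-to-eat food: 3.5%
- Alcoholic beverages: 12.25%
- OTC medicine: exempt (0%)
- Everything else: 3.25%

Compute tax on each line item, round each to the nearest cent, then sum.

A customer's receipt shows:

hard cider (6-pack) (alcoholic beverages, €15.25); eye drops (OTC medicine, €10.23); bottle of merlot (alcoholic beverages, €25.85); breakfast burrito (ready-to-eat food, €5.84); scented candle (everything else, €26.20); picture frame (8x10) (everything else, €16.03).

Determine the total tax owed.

€6.61

Hard cider (6-pack) €15.25: alcoholic beverages → 12.25% → €1.87
Eye drops €10.23: OTC medicine → 0% → €0.00
Bottle of merlot €25.85: alcoholic beverages → 12.25% → €3.17
Breakfast burrito €5.84: ready-to-eat food → 3.5% → €0.20
Scented candle €26.20: everything else → 3.25% → €0.85
Picture frame (8x10) €16.03: everything else → 3.25% → €0.52
Total tax = €1.87 + €3.17 + €0.20 + €0.85 + €0.52 = €6.61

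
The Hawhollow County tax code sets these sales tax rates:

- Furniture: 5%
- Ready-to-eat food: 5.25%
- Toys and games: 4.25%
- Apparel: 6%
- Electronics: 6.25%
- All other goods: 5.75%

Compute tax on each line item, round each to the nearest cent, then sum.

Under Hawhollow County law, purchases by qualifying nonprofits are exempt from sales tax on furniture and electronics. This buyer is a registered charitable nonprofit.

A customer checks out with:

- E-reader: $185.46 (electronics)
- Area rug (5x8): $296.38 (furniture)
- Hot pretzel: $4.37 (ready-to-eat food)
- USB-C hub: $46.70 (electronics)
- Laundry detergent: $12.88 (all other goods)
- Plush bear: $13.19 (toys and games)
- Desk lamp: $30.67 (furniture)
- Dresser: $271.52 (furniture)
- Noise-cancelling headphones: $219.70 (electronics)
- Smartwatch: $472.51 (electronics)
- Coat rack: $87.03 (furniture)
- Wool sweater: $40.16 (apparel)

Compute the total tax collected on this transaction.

$3.94

E-reader $185.46: electronics, buyer-exempt → 0% → $0.00
Area rug (5x8) $296.38: furniture, buyer-exempt → 0% → $0.00
Hot pretzel $4.37: ready-to-eat food → 5.25% → $0.23
USB-C hub $46.70: electronics, buyer-exempt → 0% → $0.00
Laundry detergent $12.88: all other goods → 5.75% → $0.74
Plush bear $13.19: toys and games → 4.25% → $0.56
Desk lamp $30.67: furniture, buyer-exempt → 0% → $0.00
Dresser $271.52: furniture, buyer-exempt → 0% → $0.00
Noise-cancelling headphones $219.70: electronics, buyer-exempt → 0% → $0.00
Smartwatch $472.51: electronics, buyer-exempt → 0% → $0.00
Coat rack $87.03: furniture, buyer-exempt → 0% → $0.00
Wool sweater $40.16: apparel → 6% → $2.41
Total tax = $0.23 + $0.74 + $0.56 + $2.41 = $3.94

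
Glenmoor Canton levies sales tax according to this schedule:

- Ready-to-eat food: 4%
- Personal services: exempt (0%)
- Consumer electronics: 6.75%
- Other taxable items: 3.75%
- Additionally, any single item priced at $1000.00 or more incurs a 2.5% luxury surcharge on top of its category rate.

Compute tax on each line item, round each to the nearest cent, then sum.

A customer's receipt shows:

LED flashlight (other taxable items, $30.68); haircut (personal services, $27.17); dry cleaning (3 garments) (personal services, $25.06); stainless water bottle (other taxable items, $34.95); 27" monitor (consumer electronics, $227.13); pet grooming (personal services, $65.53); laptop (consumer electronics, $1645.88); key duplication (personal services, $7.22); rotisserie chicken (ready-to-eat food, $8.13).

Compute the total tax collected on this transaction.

LED flashlight $30.68: other taxable items → 3.75% → $1.15
Haircut $27.17: personal services → 0% → $0.00
Dry cleaning (3 garments) $25.06: personal services → 0% → $0.00
Stainless water bottle $34.95: other taxable items → 3.75% → $1.31
27" monitor $227.13: consumer electronics → 6.75% → $15.33
Pet grooming $65.53: personal services → 0% → $0.00
Laptop $1645.88: consumer electronics → 6.75% + 2.5% surcharge = 9.25% → $152.24
Key duplication $7.22: personal services → 0% → $0.00
Rotisserie chicken $8.13: ready-to-eat food → 4% → $0.33
Total tax = $1.15 + $1.31 + $15.33 + $152.24 + $0.33 = $170.36

$170.36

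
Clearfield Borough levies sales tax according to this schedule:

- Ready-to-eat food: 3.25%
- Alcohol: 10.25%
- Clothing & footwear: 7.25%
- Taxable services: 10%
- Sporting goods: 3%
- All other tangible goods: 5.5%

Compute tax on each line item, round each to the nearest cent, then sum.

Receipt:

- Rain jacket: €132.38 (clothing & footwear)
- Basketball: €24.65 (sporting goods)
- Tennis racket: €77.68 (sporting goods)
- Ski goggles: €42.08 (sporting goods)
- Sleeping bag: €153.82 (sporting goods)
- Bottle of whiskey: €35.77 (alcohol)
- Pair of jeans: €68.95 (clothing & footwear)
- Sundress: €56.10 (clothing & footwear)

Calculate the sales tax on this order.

Rain jacket €132.38: clothing & footwear → 7.25% → €9.60
Basketball €24.65: sporting goods → 3% → €0.74
Tennis racket €77.68: sporting goods → 3% → €2.33
Ski goggles €42.08: sporting goods → 3% → €1.26
Sleeping bag €153.82: sporting goods → 3% → €4.61
Bottle of whiskey €35.77: alcohol → 10.25% → €3.67
Pair of jeans €68.95: clothing & footwear → 7.25% → €5.00
Sundress €56.10: clothing & footwear → 7.25% → €4.07
Total tax = €9.60 + €0.74 + €2.33 + €1.26 + €4.61 + €3.67 + €5.00 + €4.07 = €31.28

€31.28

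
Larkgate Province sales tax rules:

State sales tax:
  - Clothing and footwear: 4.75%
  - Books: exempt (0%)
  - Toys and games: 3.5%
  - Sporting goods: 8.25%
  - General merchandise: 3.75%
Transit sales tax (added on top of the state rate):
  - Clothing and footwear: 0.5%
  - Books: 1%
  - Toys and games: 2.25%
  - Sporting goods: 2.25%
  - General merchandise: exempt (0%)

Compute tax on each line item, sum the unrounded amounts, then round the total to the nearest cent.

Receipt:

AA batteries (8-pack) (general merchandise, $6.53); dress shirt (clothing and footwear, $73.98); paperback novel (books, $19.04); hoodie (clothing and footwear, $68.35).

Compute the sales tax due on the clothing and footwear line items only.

Dress shirt $73.98: clothing and footwear → 4.75% + 0.5% transit = 5.25% → $3.88395
Hoodie $68.35: clothing and footwear → 4.75% + 0.5% transit = 5.25% → $3.588375
Tax on clothing and footwear: unrounded sum = $7.472325 → $7.47

$7.47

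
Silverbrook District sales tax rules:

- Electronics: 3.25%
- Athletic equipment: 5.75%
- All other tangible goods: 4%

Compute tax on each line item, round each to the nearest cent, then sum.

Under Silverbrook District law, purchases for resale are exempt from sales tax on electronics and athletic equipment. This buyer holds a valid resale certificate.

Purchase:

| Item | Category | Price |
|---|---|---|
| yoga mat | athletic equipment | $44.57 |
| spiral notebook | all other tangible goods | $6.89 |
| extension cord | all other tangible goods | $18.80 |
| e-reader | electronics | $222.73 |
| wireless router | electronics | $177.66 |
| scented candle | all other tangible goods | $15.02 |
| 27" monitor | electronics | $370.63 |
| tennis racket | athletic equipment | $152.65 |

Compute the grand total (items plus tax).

$1010.58

Yoga mat $44.57: athletic equipment, buyer-exempt → 0% → $0.00
Spiral notebook $6.89: all other tangible goods → 4% → $0.28
Extension cord $18.80: all other tangible goods → 4% → $0.75
E-reader $222.73: electronics, buyer-exempt → 0% → $0.00
Wireless router $177.66: electronics, buyer-exempt → 0% → $0.00
Scented candle $15.02: all other tangible goods → 4% → $0.60
27" monitor $370.63: electronics, buyer-exempt → 0% → $0.00
Tennis racket $152.65: athletic equipment, buyer-exempt → 0% → $0.00
Subtotal = $1008.95; tax = $1.63; total due = $1010.58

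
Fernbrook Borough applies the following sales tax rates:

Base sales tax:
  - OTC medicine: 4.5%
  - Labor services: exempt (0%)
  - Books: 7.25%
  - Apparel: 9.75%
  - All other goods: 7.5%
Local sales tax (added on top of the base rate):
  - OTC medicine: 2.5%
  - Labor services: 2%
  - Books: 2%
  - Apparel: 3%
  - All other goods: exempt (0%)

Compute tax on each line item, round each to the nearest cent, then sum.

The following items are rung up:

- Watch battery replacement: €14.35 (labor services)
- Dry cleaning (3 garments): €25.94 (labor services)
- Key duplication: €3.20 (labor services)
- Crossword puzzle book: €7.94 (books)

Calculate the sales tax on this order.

€1.60

Watch battery replacement €14.35: labor services → 0% + 2% local = 2% → €0.29
Dry cleaning (3 garments) €25.94: labor services → 0% + 2% local = 2% → €0.52
Key duplication €3.20: labor services → 0% + 2% local = 2% → €0.06
Crossword puzzle book €7.94: books → 7.25% + 2% local = 9.25% → €0.73
Total tax = €0.29 + €0.52 + €0.06 + €0.73 = €1.60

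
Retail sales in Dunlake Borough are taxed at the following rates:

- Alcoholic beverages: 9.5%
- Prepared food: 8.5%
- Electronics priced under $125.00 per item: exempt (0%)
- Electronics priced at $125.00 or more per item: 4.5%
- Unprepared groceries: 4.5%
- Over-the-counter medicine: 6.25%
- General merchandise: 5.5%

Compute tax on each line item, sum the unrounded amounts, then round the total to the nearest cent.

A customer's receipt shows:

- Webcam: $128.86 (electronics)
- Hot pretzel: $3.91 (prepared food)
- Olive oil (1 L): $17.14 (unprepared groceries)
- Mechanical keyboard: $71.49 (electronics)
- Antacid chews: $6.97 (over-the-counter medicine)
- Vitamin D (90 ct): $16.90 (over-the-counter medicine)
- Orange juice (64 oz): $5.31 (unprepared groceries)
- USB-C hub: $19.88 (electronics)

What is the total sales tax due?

Webcam $128.86: electronics, $125.00 or more → 4.5% → $5.7987
Hot pretzel $3.91: prepared food → 8.5% → $0.33235
Olive oil (1 L) $17.14: unprepared groceries → 4.5% → $0.7713
Mechanical keyboard $71.49: electronics, under $125.00 → 0% → $0.00
Antacid chews $6.97: over-the-counter medicine → 6.25% → $0.435625
Vitamin D (90 ct) $16.90: over-the-counter medicine → 6.25% → $1.05625
Orange juice (64 oz) $5.31: unprepared groceries → 4.5% → $0.23895
USB-C hub $19.88: electronics, under $125.00 → 0% → $0.00
Unrounded tax sum = $8.633175 → $8.63

$8.63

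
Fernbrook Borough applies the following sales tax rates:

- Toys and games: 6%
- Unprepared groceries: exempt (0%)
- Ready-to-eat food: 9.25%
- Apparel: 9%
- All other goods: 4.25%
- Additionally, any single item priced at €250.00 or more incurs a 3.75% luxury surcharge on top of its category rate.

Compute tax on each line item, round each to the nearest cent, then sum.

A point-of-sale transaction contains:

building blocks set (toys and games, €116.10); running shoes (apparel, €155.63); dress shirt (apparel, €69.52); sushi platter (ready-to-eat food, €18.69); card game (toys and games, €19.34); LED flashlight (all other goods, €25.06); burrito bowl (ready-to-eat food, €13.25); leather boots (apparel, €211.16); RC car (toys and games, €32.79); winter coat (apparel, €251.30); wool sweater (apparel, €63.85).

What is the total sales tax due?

€91.19

Building blocks set €116.10: toys and games → 6% → €6.97
Running shoes €155.63: apparel → 9% → €14.01
Dress shirt €69.52: apparel → 9% → €6.26
Sushi platter €18.69: ready-to-eat food → 9.25% → €1.73
Card game €19.34: toys and games → 6% → €1.16
LED flashlight €25.06: all other goods → 4.25% → €1.07
Burrito bowl €13.25: ready-to-eat food → 9.25% → €1.23
Leather boots €211.16: apparel → 9% → €19.00
RC car €32.79: toys and games → 6% → €1.97
Winter coat €251.30: apparel → 9% + 3.75% surcharge = 12.75% → €32.04
Wool sweater €63.85: apparel → 9% → €5.75
Total tax = €6.97 + €14.01 + €6.26 + €1.73 + €1.16 + €1.07 + €1.23 + €19.00 + €1.97 + €32.04 + €5.75 = €91.19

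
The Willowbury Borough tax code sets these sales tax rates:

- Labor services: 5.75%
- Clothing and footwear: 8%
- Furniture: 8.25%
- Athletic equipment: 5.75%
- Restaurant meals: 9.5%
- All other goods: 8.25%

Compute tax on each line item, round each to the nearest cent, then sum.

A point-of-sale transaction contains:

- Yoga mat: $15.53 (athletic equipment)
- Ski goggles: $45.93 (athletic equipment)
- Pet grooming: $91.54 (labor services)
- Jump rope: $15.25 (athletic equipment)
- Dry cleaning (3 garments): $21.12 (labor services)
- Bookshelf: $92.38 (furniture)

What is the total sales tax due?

Yoga mat $15.53: athletic equipment → 5.75% → $0.89
Ski goggles $45.93: athletic equipment → 5.75% → $2.64
Pet grooming $91.54: labor services → 5.75% → $5.26
Jump rope $15.25: athletic equipment → 5.75% → $0.88
Dry cleaning (3 garments) $21.12: labor services → 5.75% → $1.21
Bookshelf $92.38: furniture → 8.25% → $7.62
Total tax = $0.89 + $2.64 + $5.26 + $0.88 + $1.21 + $7.62 = $18.50

$18.50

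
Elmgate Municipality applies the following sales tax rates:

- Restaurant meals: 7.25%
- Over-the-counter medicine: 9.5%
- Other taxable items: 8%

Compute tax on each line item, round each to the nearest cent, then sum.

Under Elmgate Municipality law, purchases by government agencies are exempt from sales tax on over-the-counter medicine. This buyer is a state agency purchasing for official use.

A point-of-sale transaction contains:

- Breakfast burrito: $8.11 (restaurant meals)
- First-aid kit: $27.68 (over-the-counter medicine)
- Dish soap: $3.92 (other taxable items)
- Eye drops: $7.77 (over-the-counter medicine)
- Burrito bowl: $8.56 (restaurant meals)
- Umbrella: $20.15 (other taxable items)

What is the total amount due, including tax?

Breakfast burrito $8.11: restaurant meals → 7.25% → $0.59
First-aid kit $27.68: over-the-counter medicine, buyer-exempt → 0% → $0.00
Dish soap $3.92: other taxable items → 8% → $0.31
Eye drops $7.77: over-the-counter medicine, buyer-exempt → 0% → $0.00
Burrito bowl $8.56: restaurant meals → 7.25% → $0.62
Umbrella $20.15: other taxable items → 8% → $1.61
Subtotal = $76.19; tax = $3.13; total due = $79.32

$79.32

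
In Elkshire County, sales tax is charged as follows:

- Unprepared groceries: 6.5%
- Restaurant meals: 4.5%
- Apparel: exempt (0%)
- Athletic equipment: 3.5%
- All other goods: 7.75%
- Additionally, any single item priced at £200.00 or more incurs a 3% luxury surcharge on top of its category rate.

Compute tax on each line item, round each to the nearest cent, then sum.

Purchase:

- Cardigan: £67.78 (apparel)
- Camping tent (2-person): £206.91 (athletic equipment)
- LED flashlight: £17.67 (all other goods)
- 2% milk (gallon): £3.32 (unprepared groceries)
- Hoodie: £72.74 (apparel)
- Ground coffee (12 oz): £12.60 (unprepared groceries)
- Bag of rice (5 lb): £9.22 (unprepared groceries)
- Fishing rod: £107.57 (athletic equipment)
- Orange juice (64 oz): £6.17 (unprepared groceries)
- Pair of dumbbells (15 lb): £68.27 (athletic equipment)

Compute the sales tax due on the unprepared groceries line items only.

£2.04

2% milk (gallon) £3.32: unprepared groceries → 6.5% → £0.22
Ground coffee (12 oz) £12.60: unprepared groceries → 6.5% → £0.82
Bag of rice (5 lb) £9.22: unprepared groceries → 6.5% → £0.60
Orange juice (64 oz) £6.17: unprepared groceries → 6.5% → £0.40
Tax on unprepared groceries = £0.22 + £0.82 + £0.60 + £0.40 = £2.04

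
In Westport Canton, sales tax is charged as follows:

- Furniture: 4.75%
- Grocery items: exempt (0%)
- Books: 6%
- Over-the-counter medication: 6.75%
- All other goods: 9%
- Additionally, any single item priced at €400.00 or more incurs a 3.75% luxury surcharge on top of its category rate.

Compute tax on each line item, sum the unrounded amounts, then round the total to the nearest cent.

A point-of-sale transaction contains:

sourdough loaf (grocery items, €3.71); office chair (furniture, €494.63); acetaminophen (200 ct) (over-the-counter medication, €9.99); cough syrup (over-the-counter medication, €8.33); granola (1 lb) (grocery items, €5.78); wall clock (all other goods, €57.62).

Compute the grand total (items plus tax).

Sourdough loaf €3.71: grocery items → 0% → €0.00
Office chair €494.63: furniture → 4.75% + 3.75% surcharge = 8.5% → €42.04355
Acetaminophen (200 ct) €9.99: over-the-counter medication → 6.75% → €0.674325
Cough syrup €8.33: over-the-counter medication → 6.75% → €0.562275
Granola (1 lb) €5.78: grocery items → 0% → €0.00
Wall clock €57.62: all other goods → 9% → €5.1858
Subtotal = €580.06; unrounded tax = €48.46595 → €48.47; total due = €628.53

€628.53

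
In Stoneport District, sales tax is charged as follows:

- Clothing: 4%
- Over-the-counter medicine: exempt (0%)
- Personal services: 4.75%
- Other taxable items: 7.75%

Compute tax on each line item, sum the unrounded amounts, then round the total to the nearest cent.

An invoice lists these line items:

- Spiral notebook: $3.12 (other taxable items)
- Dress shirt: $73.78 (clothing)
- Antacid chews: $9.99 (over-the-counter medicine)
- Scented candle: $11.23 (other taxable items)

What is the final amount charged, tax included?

$102.18

Spiral notebook $3.12: other taxable items → 7.75% → $0.2418
Dress shirt $73.78: clothing → 4% → $2.9512
Antacid chews $9.99: over-the-counter medicine → 0% → $0.00
Scented candle $11.23: other taxable items → 7.75% → $0.870325
Subtotal = $98.12; unrounded tax = $4.063325 → $4.06; total due = $102.18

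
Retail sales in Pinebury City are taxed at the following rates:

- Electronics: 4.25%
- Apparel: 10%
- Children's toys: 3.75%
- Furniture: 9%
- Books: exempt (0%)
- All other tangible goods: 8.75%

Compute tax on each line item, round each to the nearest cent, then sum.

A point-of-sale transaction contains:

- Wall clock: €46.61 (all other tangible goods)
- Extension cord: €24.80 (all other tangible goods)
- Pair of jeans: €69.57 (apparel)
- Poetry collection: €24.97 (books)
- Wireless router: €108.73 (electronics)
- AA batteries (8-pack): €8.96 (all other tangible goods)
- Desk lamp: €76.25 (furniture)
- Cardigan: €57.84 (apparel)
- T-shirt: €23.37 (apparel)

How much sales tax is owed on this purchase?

€33.59

Wall clock €46.61: all other tangible goods → 8.75% → €4.08
Extension cord €24.80: all other tangible goods → 8.75% → €2.17
Pair of jeans €69.57: apparel → 10% → €6.96
Poetry collection €24.97: books → 0% → €0.00
Wireless router €108.73: electronics → 4.25% → €4.62
AA batteries (8-pack) €8.96: all other tangible goods → 8.75% → €0.78
Desk lamp €76.25: furniture → 9% → €6.86
Cardigan €57.84: apparel → 10% → €5.78
T-shirt €23.37: apparel → 10% → €2.34
Total tax = €4.08 + €2.17 + €6.96 + €4.62 + €0.78 + €6.86 + €5.78 + €2.34 = €33.59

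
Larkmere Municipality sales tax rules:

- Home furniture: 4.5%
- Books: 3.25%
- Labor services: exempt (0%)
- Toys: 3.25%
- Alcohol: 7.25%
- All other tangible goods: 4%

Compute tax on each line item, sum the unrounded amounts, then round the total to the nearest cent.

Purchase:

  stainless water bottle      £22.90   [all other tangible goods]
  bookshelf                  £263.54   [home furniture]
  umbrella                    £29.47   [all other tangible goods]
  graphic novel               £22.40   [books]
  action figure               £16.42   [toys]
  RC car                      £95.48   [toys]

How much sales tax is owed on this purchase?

£18.32

Stainless water bottle £22.90: all other tangible goods → 4% → £0.916
Bookshelf £263.54: home furniture → 4.5% → £11.8593
Umbrella £29.47: all other tangible goods → 4% → £1.1788
Graphic novel £22.40: books → 3.25% → £0.728
Action figure £16.42: toys → 3.25% → £0.53365
RC car £95.48: toys → 3.25% → £3.1031
Unrounded tax sum = £18.31885 → £18.32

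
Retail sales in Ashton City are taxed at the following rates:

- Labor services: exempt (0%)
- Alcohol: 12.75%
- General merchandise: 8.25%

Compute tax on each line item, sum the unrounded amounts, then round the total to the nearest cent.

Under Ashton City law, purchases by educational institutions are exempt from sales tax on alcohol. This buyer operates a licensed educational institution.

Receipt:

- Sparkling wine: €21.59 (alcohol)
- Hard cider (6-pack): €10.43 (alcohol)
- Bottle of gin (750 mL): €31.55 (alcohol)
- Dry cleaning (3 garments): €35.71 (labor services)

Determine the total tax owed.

Sparkling wine €21.59: alcohol, buyer-exempt → 0% → €0.00
Hard cider (6-pack) €10.43: alcohol, buyer-exempt → 0% → €0.00
Bottle of gin (750 mL) €31.55: alcohol, buyer-exempt → 0% → €0.00
Dry cleaning (3 garments) €35.71: labor services → 0% → €0.00
Unrounded tax sum = €0.00 → €0.00

€0.00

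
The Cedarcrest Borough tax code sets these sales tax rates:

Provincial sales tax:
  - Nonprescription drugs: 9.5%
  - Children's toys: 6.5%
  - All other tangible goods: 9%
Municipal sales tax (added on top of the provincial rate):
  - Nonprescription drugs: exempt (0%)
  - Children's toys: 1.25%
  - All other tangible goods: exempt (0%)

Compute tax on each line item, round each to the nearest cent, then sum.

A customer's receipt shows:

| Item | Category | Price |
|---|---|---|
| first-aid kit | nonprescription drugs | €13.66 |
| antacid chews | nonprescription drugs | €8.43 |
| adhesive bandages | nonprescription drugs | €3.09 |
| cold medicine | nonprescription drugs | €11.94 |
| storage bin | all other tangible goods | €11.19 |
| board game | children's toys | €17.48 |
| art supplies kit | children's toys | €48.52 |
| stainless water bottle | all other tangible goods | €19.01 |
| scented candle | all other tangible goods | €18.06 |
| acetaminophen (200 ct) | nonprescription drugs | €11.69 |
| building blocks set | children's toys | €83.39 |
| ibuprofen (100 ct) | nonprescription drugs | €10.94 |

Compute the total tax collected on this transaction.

First-aid kit €13.66: nonprescription drugs → 9.5% + 0% municipal = 9.5% → €1.30
Antacid chews €8.43: nonprescription drugs → 9.5% + 0% municipal = 9.5% → €0.80
Adhesive bandages €3.09: nonprescription drugs → 9.5% + 0% municipal = 9.5% → €0.29
Cold medicine €11.94: nonprescription drugs → 9.5% + 0% municipal = 9.5% → €1.13
Storage bin €11.19: all other tangible goods → 9% + 0% municipal = 9% → €1.01
Board game €17.48: children's toys → 6.5% + 1.25% municipal = 7.75% → €1.35
Art supplies kit €48.52: children's toys → 6.5% + 1.25% municipal = 7.75% → €3.76
Stainless water bottle €19.01: all other tangible goods → 9% + 0% municipal = 9% → €1.71
Scented candle €18.06: all other tangible goods → 9% + 0% municipal = 9% → €1.63
Acetaminophen (200 ct) €11.69: nonprescription drugs → 9.5% + 0% municipal = 9.5% → €1.11
Building blocks set €83.39: children's toys → 6.5% + 1.25% municipal = 7.75% → €6.46
Ibuprofen (100 ct) €10.94: nonprescription drugs → 9.5% + 0% municipal = 9.5% → €1.04
Total tax = €1.30 + €0.80 + €0.29 + €1.13 + €1.01 + €1.35 + €3.76 + €1.71 + €1.63 + €1.11 + €6.46 + €1.04 = €21.59

€21.59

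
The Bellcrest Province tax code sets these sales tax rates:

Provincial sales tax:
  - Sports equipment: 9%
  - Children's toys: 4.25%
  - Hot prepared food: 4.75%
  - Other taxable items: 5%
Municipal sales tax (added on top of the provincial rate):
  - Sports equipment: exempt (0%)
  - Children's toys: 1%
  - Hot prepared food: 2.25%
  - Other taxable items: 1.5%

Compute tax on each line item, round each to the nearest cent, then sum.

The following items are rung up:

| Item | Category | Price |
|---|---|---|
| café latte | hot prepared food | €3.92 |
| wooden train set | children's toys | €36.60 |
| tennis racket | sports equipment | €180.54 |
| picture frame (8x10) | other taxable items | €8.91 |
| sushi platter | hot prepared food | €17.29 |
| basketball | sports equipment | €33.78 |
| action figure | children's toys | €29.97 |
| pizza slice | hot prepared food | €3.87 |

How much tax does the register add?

Café latte €3.92: hot prepared food → 4.75% + 2.25% municipal = 7% → €0.27
Wooden train set €36.60: children's toys → 4.25% + 1% municipal = 5.25% → €1.92
Tennis racket €180.54: sports equipment → 9% + 0% municipal = 9% → €16.25
Picture frame (8x10) €8.91: other taxable items → 5% + 1.5% municipal = 6.5% → €0.58
Sushi platter €17.29: hot prepared food → 4.75% + 2.25% municipal = 7% → €1.21
Basketball €33.78: sports equipment → 9% + 0% municipal = 9% → €3.04
Action figure €29.97: children's toys → 4.25% + 1% municipal = 5.25% → €1.57
Pizza slice €3.87: hot prepared food → 4.75% + 2.25% municipal = 7% → €0.27
Total tax = €0.27 + €1.92 + €16.25 + €0.58 + €1.21 + €3.04 + €1.57 + €0.27 = €25.11

€25.11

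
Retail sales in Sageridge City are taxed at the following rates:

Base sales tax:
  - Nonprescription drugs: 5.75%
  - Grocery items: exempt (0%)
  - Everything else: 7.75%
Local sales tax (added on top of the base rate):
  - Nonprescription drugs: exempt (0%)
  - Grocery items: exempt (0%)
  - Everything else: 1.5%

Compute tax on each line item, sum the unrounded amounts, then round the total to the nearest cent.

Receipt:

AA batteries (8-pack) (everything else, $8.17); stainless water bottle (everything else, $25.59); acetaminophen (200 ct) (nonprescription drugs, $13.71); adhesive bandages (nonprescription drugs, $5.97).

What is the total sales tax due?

$4.25

AA batteries (8-pack) $8.17: everything else → 7.75% + 1.5% local = 9.25% → $0.755725
Stainless water bottle $25.59: everything else → 7.75% + 1.5% local = 9.25% → $2.367075
Acetaminophen (200 ct) $13.71: nonprescription drugs → 5.75% + 0% local = 5.75% → $0.788325
Adhesive bandages $5.97: nonprescription drugs → 5.75% + 0% local = 5.75% → $0.343275
Unrounded tax sum = $4.2544 → $4.25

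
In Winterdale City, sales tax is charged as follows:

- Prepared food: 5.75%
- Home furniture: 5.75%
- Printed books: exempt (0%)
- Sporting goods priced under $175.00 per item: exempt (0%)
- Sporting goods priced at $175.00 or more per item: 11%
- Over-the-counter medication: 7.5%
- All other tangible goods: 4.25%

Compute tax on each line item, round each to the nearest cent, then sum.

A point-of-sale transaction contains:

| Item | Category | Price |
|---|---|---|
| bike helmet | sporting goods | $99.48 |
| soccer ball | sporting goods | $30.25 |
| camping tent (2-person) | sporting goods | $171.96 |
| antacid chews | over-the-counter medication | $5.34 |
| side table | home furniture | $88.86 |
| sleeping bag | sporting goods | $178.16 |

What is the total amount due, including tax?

Bike helmet $99.48: sporting goods, under $175.00 → 0% → $0.00
Soccer ball $30.25: sporting goods, under $175.00 → 0% → $0.00
Camping tent (2-person) $171.96: sporting goods, under $175.00 → 0% → $0.00
Antacid chews $5.34: over-the-counter medication → 7.5% → $0.40
Side table $88.86: home furniture → 5.75% → $5.11
Sleeping bag $178.16: sporting goods, $175.00 or more → 11% → $19.60
Subtotal = $574.05; tax = $25.11; total due = $599.16

$599.16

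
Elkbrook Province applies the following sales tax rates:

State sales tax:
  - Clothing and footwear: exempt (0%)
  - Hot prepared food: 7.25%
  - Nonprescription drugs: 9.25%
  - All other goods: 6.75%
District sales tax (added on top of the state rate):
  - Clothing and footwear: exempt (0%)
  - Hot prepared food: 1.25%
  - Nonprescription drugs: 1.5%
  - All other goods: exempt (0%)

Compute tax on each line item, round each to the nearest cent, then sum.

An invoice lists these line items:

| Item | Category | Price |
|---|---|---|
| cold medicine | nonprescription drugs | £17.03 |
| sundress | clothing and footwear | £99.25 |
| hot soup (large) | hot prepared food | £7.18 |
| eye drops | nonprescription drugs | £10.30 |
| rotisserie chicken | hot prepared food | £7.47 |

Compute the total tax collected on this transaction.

£4.18

Cold medicine £17.03: nonprescription drugs → 9.25% + 1.5% district = 10.75% → £1.83
Sundress £99.25: clothing and footwear → 0% + 0% district = 0% → £0.00
Hot soup (large) £7.18: hot prepared food → 7.25% + 1.25% district = 8.5% → £0.61
Eye drops £10.30: nonprescription drugs → 9.25% + 1.5% district = 10.75% → £1.11
Rotisserie chicken £7.47: hot prepared food → 7.25% + 1.25% district = 8.5% → £0.63
Total tax = £1.83 + £0.61 + £1.11 + £0.63 = £4.18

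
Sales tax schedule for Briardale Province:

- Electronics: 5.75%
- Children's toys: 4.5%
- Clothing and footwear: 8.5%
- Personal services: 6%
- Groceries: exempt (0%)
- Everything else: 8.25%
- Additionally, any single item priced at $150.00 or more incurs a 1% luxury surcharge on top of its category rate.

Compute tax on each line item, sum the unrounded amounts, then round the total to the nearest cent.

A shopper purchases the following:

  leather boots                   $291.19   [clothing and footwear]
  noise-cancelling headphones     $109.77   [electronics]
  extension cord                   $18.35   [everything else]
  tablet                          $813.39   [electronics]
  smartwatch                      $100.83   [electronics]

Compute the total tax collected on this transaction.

Leather boots $291.19: clothing and footwear → 8.5% + 1% surcharge = 9.5% → $27.66305
Noise-cancelling headphones $109.77: electronics → 5.75% → $6.311775
Extension cord $18.35: everything else → 8.25% → $1.513875
Tablet $813.39: electronics → 5.75% + 1% surcharge = 6.75% → $54.903825
Smartwatch $100.83: electronics → 5.75% → $5.797725
Unrounded tax sum = $96.19025 → $96.19

$96.19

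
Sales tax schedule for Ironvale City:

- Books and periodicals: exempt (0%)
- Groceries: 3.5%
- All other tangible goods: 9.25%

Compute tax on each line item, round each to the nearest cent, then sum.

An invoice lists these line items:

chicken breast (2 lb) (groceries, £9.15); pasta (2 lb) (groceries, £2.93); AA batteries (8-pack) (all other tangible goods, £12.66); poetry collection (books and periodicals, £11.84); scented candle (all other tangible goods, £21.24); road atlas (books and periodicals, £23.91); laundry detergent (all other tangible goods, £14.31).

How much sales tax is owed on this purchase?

Chicken breast (2 lb) £9.15: groceries → 3.5% → £0.32
Pasta (2 lb) £2.93: groceries → 3.5% → £0.10
AA batteries (8-pack) £12.66: all other tangible goods → 9.25% → £1.17
Poetry collection £11.84: books and periodicals → 0% → £0.00
Scented candle £21.24: all other tangible goods → 9.25% → £1.96
Road atlas £23.91: books and periodicals → 0% → £0.00
Laundry detergent £14.31: all other tangible goods → 9.25% → £1.32
Total tax = £0.32 + £0.10 + £1.17 + £1.96 + £1.32 = £4.87

£4.87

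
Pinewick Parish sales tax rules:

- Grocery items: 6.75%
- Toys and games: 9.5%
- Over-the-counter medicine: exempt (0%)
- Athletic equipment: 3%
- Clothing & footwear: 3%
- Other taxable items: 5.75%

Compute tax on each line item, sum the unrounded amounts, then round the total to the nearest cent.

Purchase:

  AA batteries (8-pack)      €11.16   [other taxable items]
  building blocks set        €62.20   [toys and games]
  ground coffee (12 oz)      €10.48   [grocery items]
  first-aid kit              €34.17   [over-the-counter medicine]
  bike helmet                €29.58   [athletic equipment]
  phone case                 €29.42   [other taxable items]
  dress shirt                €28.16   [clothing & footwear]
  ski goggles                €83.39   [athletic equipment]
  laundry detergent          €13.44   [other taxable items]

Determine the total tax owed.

AA batteries (8-pack) €11.16: other taxable items → 5.75% → €0.6417
Building blocks set €62.20: toys and games → 9.5% → €5.909
Ground coffee (12 oz) €10.48: grocery items → 6.75% → €0.7074
First-aid kit €34.17: over-the-counter medicine → 0% → €0.00
Bike helmet €29.58: athletic equipment → 3% → €0.8874
Phone case €29.42: other taxable items → 5.75% → €1.69165
Dress shirt €28.16: clothing & footwear → 3% → €0.8448
Ski goggles €83.39: athletic equipment → 3% → €2.5017
Laundry detergent €13.44: other taxable items → 5.75% → €0.7728
Unrounded tax sum = €13.95645 → €13.96

€13.96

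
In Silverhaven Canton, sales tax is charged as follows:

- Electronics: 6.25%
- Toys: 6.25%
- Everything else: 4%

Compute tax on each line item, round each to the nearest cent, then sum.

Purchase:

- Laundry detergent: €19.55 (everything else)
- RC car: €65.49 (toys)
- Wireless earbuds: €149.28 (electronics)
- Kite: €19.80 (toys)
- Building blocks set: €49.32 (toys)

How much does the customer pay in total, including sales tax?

€321.96

Laundry detergent €19.55: everything else → 4% → €0.78
RC car €65.49: toys → 6.25% → €4.09
Wireless earbuds €149.28: electronics → 6.25% → €9.33
Kite €19.80: toys → 6.25% → €1.24
Building blocks set €49.32: toys → 6.25% → €3.08
Subtotal = €303.44; tax = €18.52; total due = €321.96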